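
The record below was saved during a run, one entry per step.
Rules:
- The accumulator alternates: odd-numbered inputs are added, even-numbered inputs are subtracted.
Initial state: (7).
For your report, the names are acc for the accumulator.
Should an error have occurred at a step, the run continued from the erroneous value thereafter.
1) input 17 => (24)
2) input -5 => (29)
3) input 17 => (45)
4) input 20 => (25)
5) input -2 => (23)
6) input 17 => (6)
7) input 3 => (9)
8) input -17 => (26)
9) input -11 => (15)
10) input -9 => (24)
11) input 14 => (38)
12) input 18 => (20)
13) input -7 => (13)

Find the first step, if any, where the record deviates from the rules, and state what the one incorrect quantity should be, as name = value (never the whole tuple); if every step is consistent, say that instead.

step 3, acc = 46

1. acc = 7 + 17 = 24 (same as recorded)
2. acc = 24 - -5 = 29 (consistent with the record)
3. acc = 29 + 17 = 46 (the record disagrees here)
First incorrect step: 3; the correct value is acc = 46.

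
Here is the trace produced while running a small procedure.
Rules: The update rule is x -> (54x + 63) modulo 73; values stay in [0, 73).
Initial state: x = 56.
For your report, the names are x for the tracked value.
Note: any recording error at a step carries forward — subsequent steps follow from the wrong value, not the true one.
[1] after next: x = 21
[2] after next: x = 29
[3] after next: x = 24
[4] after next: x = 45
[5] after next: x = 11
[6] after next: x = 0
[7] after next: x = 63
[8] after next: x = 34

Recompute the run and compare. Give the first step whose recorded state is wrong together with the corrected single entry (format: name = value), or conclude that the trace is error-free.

step 3, x = 23

Recomputing the run from the initial state:
step 1: x = 21
step 2: x = 29
step 3: x = 23
step 4: x = 64
step 5: x = 15
step 6: x = 70
step 7: x = 47
step 8: x = 46
The first disagreement with the trace is at step 3, where the value should be x = 23.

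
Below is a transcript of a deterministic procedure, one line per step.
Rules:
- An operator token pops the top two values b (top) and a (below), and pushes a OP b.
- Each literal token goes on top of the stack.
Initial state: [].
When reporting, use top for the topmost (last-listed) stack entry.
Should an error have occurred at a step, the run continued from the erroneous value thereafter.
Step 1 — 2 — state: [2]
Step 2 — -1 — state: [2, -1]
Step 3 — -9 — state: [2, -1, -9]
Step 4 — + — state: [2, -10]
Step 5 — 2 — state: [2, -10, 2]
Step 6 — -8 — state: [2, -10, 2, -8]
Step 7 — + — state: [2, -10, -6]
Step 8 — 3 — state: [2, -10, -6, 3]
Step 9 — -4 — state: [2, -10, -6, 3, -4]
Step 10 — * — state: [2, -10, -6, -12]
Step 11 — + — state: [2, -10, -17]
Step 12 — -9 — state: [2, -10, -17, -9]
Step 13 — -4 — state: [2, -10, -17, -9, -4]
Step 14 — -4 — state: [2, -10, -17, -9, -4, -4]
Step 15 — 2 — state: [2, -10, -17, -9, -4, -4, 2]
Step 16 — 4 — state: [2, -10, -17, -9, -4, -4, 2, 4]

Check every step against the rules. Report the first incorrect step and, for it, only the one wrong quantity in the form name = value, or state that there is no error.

step 1: push 2: top = 2 -> matches
step 2: push -1: top = -1 -> confirmed correct
step 3: push -9: top = -9 -> checks out
step 4: -1 + -9 = -10 -> consistent with the transcript
step 5: push 2: top = 2 -> consistent with the transcript
step 6: push -8: top = -8 -> agrees with the transcript
step 7: 2 + -8 = -6 -> confirmed correct
step 8: push 3: top = 3 -> same as recorded
step 9: push -4: top = -4 -> same as recorded
step 10: 3 * -4 = -12 -> matches
step 11: -6 + -12 = -18 -> first mismatch against the transcript
First deviation found at step 11; the corrected entry is top = -18.

step 11, top = -18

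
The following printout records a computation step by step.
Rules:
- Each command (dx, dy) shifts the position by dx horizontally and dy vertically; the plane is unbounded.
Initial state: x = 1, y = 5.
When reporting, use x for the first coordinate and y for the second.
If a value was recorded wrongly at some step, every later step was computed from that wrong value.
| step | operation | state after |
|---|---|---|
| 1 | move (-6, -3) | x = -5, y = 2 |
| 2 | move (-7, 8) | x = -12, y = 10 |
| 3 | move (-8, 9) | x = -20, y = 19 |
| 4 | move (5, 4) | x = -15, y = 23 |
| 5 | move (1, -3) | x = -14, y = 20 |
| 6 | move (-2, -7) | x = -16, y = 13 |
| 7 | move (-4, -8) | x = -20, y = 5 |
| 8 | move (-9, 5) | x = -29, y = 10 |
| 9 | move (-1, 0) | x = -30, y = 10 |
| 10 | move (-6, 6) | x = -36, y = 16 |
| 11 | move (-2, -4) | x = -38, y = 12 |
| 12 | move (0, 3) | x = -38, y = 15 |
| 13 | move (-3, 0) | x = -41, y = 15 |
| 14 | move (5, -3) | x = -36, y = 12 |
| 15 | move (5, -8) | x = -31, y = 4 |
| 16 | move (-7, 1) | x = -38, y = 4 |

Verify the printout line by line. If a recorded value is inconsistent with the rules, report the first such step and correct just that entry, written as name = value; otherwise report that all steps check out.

step 16, y = 5

Step 1: x = 1 + (-6) = -5, y = 5 + (-3) = 2 — verified.
Step 2: x = -5 + (-7) = -12, y = 2 + (8) = 10 — same as recorded.
Step 3: x = -12 + (-8) = -20, y = 10 + (9) = 19 — in agreement.
Step 4: x = -20 + (5) = -15, y = 19 + (4) = 23 — same as recorded.
Step 5: x = -15 + (1) = -14, y = 23 + (-3) = 20 — verified.
Step 6: x = -14 + (-2) = -16, y = 20 + (-7) = 13 — exactly as logged.
Step 7: x = -16 + (-4) = -20, y = 13 + (-8) = 5 — matches.
Step 8: x = -20 + (-9) = -29, y = 5 + (5) = 10 — no discrepancy.
Step 9: x = -29 + (-1) = -30, y = 10 + (0) = 10 — matches.
Step 10: x = -30 + (-6) = -36, y = 10 + (6) = 16 — matches.
Step 11: x = -36 + (-2) = -38, y = 16 + (-4) = 12 — checks out.
Step 12: x = -38 + (0) = -38, y = 12 + (3) = 15 — confirmed correct.
Step 13: x = -38 + (-3) = -41, y = 15 + (0) = 15 — matches.
Step 14: x = -41 + (5) = -36, y = 15 + (-3) = 12 — in agreement.
Step 15: x = -36 + (5) = -31, y = 12 + (-8) = 4 — verified.
Step 16: x = -31 + (-7) = -38, y = 4 + (1) = 5 — the printout has a different value.
So the first discrepancy is step 16, where the right value is y = 5.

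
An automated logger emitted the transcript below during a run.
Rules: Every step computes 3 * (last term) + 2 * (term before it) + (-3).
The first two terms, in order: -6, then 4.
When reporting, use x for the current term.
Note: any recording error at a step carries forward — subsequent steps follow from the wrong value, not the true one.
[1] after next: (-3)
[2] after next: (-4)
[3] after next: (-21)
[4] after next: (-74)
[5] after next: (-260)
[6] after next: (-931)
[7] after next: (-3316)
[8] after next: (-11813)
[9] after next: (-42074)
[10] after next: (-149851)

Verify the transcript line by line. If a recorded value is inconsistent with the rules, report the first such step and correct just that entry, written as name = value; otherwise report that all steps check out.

step 5, x = -267

1. x = 3*(4) + (2)*(-6) + (-3) = -3 (same as recorded)
2. x = 3*(-3) + (2)*(4) + (-3) = -4 (agrees with the transcript)
3. x = 3*(-4) + (2)*(-3) + (-3) = -21 (same as recorded)
4. x = 3*(-21) + (2)*(-4) + (-3) = -74 (verified)
5. x = 3*(-74) + (2)*(-21) + (-3) = -267 (the entry is off here)
First deviation found at step 5; the corrected entry is x = -267.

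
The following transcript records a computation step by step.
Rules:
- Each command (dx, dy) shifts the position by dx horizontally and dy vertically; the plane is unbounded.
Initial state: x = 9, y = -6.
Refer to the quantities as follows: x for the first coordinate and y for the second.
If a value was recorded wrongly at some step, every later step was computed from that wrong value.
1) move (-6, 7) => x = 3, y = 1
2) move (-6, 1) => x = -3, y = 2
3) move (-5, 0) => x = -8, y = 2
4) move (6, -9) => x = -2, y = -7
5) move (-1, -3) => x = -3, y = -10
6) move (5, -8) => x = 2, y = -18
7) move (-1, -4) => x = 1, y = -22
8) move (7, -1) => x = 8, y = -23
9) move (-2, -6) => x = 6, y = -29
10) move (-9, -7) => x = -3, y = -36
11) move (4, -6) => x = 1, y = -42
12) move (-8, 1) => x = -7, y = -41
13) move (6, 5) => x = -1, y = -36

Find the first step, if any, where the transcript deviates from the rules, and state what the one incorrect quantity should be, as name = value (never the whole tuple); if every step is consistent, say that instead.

no error

Recomputing the run from the initial state:
step 1: x = 3, y = 1
step 2: x = -3, y = 2
step 3: x = -8, y = 2
step 4: x = -2, y = -7
step 5: x = -3, y = -10
step 6: x = 2, y = -18
step 7: x = 1, y = -22
step 8: x = 8, y = -23
step 9: x = 6, y = -29
step 10: x = -3, y = -36
step 11: x = 1, y = -42
step 12: x = -7, y = -41
step 13: x = -1, y = -36
This matches the transcript at every step.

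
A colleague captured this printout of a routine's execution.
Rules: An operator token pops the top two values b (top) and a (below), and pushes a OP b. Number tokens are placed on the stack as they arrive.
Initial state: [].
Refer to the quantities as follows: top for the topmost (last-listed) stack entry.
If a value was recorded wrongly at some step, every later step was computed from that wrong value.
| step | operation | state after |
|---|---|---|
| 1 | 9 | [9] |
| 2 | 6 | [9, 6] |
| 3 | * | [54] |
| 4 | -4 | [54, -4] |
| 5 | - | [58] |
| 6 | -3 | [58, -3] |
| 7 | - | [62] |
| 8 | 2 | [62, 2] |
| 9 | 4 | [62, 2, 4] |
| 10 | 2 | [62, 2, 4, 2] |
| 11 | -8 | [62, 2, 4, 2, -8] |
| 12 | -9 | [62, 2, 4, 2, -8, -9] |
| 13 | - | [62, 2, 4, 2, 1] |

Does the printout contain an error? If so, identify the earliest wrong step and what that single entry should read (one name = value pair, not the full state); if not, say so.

step 7, top = 61

Step 1: push 9: top = 9 — consistent with the printout.
Step 2: push 6: top = 6 — agrees with the printout.
Step 3: 9 * 6 = 54 — same as recorded.
Step 4: push -4: top = -4 — in agreement.
Step 5: 54 - -4 = 58 — verified.
Step 6: push -3: top = -3 — exactly as logged.
Step 7: 58 - -3 = 61 — first mismatch against the printout.
So the first discrepancy is step 7, where the right value is top = 61.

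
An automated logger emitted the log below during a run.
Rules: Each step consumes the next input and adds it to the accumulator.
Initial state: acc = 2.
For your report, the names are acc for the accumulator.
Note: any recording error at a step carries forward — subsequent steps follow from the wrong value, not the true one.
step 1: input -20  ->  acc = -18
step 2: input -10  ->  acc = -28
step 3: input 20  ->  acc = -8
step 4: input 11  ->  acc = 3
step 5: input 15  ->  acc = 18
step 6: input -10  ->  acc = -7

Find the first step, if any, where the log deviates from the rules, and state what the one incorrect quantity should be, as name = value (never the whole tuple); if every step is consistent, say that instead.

1. acc = 2 + -20 = -18 (matches)
2. acc = -18 + -10 = -28 (agrees with the log)
3. acc = -28 + 20 = -8 (matches)
4. acc = -8 + 11 = 3 (verified)
5. acc = 3 + 15 = 18 (same as recorded)
6. acc = 18 + -10 = 8 (the log disagrees here)
First incorrect step: 6; the correct value is acc = 8.

step 6, acc = 8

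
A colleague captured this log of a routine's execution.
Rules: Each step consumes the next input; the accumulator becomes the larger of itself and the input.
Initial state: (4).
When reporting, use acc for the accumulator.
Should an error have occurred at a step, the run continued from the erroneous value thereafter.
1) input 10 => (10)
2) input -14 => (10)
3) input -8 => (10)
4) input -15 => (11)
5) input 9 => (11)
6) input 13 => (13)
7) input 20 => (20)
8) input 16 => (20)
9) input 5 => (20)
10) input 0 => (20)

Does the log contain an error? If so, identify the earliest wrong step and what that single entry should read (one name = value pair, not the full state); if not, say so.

step 4, acc = 10

1. acc = max(4, 10) = 10 (agrees with the log)
2. acc = max(10, -14) = 10 (matches)
3. acc = max(10, -8) = 10 (no discrepancy)
4. acc = max(10, -15) = 10 (the log disagrees here)
The audit stops at step 4: the recorded entry is wrong and should be acc = 10.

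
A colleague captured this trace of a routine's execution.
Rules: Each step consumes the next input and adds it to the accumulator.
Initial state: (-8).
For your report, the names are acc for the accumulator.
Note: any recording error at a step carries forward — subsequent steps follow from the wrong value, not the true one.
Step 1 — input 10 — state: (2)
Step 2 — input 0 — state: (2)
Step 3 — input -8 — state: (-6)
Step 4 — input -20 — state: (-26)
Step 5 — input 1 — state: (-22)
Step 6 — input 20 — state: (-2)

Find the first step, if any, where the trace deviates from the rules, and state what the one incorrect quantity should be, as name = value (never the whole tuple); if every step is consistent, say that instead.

Step 1: acc = -8 + 10 = 2 — consistent with the trace.
Step 2: acc = 2 + 0 = 2 — agrees with the trace.
Step 3: acc = 2 + -8 = -6 — in agreement.
Step 4: acc = -6 + -20 = -26 — confirmed correct.
Step 5: acc = -26 + 1 = -25 — the trace has a different value.
Conclusion: step 5 carries the first error; the entry should be acc = -25.

step 5, acc = -25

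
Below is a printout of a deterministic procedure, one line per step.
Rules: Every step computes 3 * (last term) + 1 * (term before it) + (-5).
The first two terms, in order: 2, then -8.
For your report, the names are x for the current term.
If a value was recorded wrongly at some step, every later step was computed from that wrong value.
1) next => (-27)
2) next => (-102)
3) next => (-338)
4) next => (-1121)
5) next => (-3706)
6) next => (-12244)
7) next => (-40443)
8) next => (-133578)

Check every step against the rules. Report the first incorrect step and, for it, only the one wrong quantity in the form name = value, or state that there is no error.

step 2, x = -94

Recomputing the run from the initial state:
step 1: x = -27
step 2: x = -94
step 3: x = -314
step 4: x = -1041
step 5: x = -3442
step 6: x = -11372
step 7: x = -37563
step 8: x = -124066
The first disagreement with the printout is at step 2, where the value should be x = -94.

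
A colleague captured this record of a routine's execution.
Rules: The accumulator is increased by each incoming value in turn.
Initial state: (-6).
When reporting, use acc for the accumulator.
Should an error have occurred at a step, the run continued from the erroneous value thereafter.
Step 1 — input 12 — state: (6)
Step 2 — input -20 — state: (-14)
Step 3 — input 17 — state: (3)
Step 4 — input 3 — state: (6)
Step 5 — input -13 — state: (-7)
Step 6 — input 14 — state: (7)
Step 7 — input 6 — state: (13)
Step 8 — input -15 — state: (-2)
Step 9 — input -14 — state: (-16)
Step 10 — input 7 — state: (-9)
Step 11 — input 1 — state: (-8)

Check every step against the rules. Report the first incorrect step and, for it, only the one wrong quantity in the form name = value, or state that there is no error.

no error

step 1: acc = -6 + 12 = 6 -> confirmed correct
step 2: acc = 6 + -20 = -14 -> agrees with the record
step 3: acc = -14 + 17 = 3 -> no discrepancy
step 4: acc = 3 + 3 = 6 -> exactly as logged
step 5: acc = 6 + -13 = -7 -> exactly as logged
step 6: acc = -7 + 14 = 7 -> confirmed correct
step 7: acc = 7 + 6 = 13 -> same as recorded
step 8: acc = 13 + -15 = -2 -> verified
step 9: acc = -2 + -14 = -16 -> checks out
step 10: acc = -16 + 7 = -9 -> checks out
step 11: acc = -9 + 1 = -8 -> exactly as logged
No step deviates from the rules.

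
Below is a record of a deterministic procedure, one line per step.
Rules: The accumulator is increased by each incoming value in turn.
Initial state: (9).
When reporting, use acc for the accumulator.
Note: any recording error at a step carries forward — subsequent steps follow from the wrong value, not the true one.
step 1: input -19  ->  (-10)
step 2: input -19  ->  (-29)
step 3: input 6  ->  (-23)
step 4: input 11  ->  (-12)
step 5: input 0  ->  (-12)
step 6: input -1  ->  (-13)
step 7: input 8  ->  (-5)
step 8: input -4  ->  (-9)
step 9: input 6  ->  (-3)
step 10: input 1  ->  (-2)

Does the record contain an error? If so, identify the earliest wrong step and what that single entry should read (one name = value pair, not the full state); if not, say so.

Step 1: acc = 9 + -19 = -10 — same as recorded.
Step 2: acc = -10 + -19 = -29 — in agreement.
Step 3: acc = -29 + 6 = -23 — exactly as logged.
Step 4: acc = -23 + 11 = -12 — exactly as logged.
Step 5: acc = -12 + 0 = -12 — no discrepancy.
Step 6: acc = -12 + -1 = -13 — agrees with the record.
Step 7: acc = -13 + 8 = -5 — checks out.
Step 8: acc = -5 + -4 = -9 — confirmed correct.
Step 9: acc = -9 + 6 = -3 — exactly as logged.
Step 10: acc = -3 + 1 = -2 — in agreement.
The recomputation confirms every line.

no error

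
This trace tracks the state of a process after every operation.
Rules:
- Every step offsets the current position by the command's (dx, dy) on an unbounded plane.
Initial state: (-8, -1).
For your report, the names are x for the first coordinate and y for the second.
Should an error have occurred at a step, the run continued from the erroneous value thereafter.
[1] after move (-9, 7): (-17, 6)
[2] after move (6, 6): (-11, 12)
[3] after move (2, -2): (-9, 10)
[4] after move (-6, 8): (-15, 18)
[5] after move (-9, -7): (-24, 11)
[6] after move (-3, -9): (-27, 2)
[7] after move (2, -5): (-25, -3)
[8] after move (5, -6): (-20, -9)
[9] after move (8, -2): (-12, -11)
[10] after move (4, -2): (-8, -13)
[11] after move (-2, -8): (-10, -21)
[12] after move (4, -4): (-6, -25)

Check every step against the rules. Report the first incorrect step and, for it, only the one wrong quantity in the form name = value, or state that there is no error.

step 1: x = -8 + (-9) = -17, y = -1 + (7) = 6 -> verified
step 2: x = -17 + (6) = -11, y = 6 + (6) = 12 -> confirmed correct
step 3: x = -11 + (2) = -9, y = 12 + (-2) = 10 -> matches
step 4: x = -9 + (-6) = -15, y = 10 + (8) = 18 -> in agreement
step 5: x = -15 + (-9) = -24, y = 18 + (-7) = 11 -> checks out
step 6: x = -24 + (-3) = -27, y = 11 + (-9) = 2 -> verified
step 7: x = -27 + (2) = -25, y = 2 + (-5) = -3 -> in agreement
step 8: x = -25 + (5) = -20, y = -3 + (-6) = -9 -> matches
step 9: x = -20 + (8) = -12, y = -9 + (-2) = -11 -> no discrepancy
step 10: x = -12 + (4) = -8, y = -11 + (-2) = -13 -> confirmed correct
step 11: x = -8 + (-2) = -10, y = -13 + (-8) = -21 -> same as recorded
step 12: x = -10 + (4) = -6, y = -21 + (-4) = -25 -> verified
The whole run recomputes cleanly — no discrepancies.

no error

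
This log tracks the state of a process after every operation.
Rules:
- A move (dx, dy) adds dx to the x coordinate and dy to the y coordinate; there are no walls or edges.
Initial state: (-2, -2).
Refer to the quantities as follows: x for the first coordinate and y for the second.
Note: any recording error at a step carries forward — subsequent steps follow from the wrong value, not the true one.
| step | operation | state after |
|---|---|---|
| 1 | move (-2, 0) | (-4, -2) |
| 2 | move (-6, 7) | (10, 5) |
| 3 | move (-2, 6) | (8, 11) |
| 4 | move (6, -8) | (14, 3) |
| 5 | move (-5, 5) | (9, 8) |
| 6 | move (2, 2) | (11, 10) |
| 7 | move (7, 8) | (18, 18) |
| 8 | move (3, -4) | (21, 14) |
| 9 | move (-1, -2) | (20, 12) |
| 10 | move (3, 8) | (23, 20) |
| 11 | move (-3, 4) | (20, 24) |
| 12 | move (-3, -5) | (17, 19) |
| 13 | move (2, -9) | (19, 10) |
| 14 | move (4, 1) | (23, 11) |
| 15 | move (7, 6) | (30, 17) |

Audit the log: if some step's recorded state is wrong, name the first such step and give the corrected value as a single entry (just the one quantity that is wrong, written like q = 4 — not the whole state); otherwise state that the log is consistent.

Step 1: x = -2 + (-2) = -4, y = -2 + (0) = -2 — matches.
Step 2: x = -4 + (-6) = -10, y = -2 + (7) = 5 — the log has a different value.
The audit stops at step 2: the recorded entry is wrong and should be x = -10.

step 2, x = -10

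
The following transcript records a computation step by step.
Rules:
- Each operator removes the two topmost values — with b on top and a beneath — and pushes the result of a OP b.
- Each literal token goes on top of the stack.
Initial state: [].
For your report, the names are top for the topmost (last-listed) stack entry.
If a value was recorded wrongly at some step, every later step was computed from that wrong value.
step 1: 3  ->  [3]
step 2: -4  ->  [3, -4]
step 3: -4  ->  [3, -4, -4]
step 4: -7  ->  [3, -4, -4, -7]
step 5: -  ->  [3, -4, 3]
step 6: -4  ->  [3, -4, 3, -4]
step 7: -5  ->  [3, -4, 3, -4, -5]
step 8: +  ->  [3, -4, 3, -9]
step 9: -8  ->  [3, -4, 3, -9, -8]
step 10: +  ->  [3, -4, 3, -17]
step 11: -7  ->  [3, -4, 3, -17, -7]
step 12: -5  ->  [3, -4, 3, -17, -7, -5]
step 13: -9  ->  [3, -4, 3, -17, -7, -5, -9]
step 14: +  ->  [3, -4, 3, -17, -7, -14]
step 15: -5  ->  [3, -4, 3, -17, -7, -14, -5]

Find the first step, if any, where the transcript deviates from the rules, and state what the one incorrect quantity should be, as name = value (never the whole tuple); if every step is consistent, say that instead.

Recomputing the run from the initial state:
step 1: [3]
step 2: [3, -4]
step 3: [3, -4, -4]
step 4: [3, -4, -4, -7]
step 5: [3, -4, 3]
step 6: [3, -4, 3, -4]
step 7: [3, -4, 3, -4, -5]
step 8: [3, -4, 3, -9]
step 9: [3, -4, 3, -9, -8]
step 10: [3, -4, 3, -17]
step 11: [3, -4, 3, -17, -7]
step 12: [3, -4, 3, -17, -7, -5]
step 13: [3, -4, 3, -17, -7, -5, -9]
step 14: [3, -4, 3, -17, -7, -14]
step 15: [3, -4, 3, -17, -7, -14, -5]
This matches the transcript at every step.

no error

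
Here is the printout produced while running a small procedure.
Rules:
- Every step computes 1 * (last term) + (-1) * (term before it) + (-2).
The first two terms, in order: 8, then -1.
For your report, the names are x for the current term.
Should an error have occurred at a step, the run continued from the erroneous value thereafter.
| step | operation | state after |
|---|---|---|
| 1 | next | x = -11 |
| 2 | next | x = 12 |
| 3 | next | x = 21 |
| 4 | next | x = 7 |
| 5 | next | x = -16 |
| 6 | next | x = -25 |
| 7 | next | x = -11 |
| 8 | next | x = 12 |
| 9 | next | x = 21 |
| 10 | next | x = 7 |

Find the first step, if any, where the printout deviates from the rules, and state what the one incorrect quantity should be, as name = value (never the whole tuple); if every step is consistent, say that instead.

Recomputing the run from the initial state:
step 1: x = -11
step 2: x = -12
step 3: x = -3
step 4: x = 7
step 5: x = 8
step 6: x = -1
step 7: x = -11
step 8: x = -12
step 9: x = -3
step 10: x = 7
The first disagreement with the printout is at step 2, where the value should be x = -12.

step 2, x = -12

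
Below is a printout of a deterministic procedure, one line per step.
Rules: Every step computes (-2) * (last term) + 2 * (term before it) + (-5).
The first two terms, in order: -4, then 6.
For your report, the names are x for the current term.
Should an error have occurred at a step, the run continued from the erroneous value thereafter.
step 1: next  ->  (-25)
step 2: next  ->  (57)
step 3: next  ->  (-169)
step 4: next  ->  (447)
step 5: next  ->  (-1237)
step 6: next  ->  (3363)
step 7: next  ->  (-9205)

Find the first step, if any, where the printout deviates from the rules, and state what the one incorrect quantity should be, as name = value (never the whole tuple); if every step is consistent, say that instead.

step 1: x = -2*(6) + (2)*(-4) + (-5) = -25 -> no discrepancy
step 2: x = -2*(-25) + (2)*(6) + (-5) = 57 -> agrees with the printout
step 3: x = -2*(57) + (2)*(-25) + (-5) = -169 -> matches
step 4: x = -2*(-169) + (2)*(57) + (-5) = 447 -> matches
step 5: x = -2*(447) + (2)*(-169) + (-5) = -1237 -> checks out
step 6: x = -2*(-1237) + (2)*(447) + (-5) = 3363 -> verified
step 7: x = -2*(3363) + (2)*(-1237) + (-5) = -9205 -> in agreement
No step deviates from the rules.

no error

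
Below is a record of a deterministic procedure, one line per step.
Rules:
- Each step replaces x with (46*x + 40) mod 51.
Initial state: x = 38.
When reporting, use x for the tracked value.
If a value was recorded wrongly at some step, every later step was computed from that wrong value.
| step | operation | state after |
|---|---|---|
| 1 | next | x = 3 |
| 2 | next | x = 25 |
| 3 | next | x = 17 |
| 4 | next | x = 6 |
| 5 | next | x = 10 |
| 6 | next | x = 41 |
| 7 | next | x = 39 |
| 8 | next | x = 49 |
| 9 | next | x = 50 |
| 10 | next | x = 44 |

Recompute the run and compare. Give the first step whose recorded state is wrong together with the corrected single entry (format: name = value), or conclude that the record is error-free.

Recomputing the run from the initial state:
step 1: x = 3
step 2: x = 25
step 3: x = 17
step 4: x = 6
step 5: x = 10
step 6: x = 41
step 7: x = 39
step 8: x = 49
step 9: x = 50
step 10: x = 45
The first disagreement with the record is at step 10, where the value should be x = 45.

step 10, x = 45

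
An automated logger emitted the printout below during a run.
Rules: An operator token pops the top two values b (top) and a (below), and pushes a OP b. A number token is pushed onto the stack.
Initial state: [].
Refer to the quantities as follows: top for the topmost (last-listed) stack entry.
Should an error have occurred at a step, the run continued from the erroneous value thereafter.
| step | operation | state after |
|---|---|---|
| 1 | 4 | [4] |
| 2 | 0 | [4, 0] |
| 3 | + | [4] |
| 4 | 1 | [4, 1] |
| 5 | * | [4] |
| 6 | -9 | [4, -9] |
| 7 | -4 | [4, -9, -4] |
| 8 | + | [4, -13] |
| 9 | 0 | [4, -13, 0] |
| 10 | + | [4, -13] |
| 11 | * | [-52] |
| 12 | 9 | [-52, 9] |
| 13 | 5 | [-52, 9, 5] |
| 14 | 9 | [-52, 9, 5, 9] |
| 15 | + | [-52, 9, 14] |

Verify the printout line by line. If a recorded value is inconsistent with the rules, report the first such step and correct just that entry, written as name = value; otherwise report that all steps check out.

no error

Step 1: push 4: top = 4 — consistent with the printout.
Step 2: push 0: top = 0 — exactly as logged.
Step 3: 4 + 0 = 4 — verified.
Step 4: push 1: top = 1 — same as recorded.
Step 5: 4 * 1 = 4 — verified.
Step 6: push -9: top = -9 — verified.
Step 7: push -4: top = -4 — matches.
Step 8: -9 + -4 = -13 — consistent with the printout.
Step 9: push 0: top = 0 — consistent with the printout.
Step 10: -13 + 0 = -13 — no discrepancy.
Step 11: 4 * -13 = -52 — agrees with the printout.
Step 12: push 9: top = 9 — no discrepancy.
Step 13: push 5: top = 5 — matches.
Step 14: push 9: top = 9 — agrees with the printout.
Step 15: 5 + 9 = 14 — same as recorded.
The recomputation confirms every line.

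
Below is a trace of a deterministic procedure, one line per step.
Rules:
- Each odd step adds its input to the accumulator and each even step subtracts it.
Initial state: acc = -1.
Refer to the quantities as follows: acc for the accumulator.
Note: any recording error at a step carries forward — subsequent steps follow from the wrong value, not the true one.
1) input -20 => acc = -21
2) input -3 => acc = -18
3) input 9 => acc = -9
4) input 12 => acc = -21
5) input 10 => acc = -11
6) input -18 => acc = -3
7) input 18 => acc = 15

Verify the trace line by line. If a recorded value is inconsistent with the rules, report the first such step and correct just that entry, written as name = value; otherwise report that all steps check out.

step 1: acc = -1 + -20 = -21 -> consistent with the trace
step 2: acc = -21 - -3 = -18 -> exactly as logged
step 3: acc = -18 + 9 = -9 -> same as recorded
step 4: acc = -9 - 12 = -21 -> in agreement
step 5: acc = -21 + 10 = -11 -> same as recorded
step 6: acc = -11 - -18 = 7 -> the trace disagrees here
So the first discrepancy is step 6, where the right value is acc = 7.

step 6, acc = 7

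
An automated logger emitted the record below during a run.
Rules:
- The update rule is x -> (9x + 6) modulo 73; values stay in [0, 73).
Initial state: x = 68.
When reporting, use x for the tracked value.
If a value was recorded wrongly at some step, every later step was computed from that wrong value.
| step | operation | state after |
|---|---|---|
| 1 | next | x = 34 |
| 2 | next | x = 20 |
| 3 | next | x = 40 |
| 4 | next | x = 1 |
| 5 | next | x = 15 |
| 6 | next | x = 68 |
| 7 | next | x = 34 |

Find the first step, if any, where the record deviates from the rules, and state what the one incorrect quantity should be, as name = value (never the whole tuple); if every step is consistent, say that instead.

step 1: x = (9*68 + 6) mod 73 = 34 -> same as recorded
step 2: x = (9*34 + 6) mod 73 = 20 -> exactly as logged
step 3: x = (9*20 + 6) mod 73 = 40 -> checks out
step 4: x = (9*40 + 6) mod 73 = 1 -> agrees with the record
step 5: x = (9*1 + 6) mod 73 = 15 -> verified
step 6: x = (9*15 + 6) mod 73 = 68 -> in agreement
step 7: x = (9*68 + 6) mod 73 = 34 -> same as recorded
The recomputation confirms every line.

no error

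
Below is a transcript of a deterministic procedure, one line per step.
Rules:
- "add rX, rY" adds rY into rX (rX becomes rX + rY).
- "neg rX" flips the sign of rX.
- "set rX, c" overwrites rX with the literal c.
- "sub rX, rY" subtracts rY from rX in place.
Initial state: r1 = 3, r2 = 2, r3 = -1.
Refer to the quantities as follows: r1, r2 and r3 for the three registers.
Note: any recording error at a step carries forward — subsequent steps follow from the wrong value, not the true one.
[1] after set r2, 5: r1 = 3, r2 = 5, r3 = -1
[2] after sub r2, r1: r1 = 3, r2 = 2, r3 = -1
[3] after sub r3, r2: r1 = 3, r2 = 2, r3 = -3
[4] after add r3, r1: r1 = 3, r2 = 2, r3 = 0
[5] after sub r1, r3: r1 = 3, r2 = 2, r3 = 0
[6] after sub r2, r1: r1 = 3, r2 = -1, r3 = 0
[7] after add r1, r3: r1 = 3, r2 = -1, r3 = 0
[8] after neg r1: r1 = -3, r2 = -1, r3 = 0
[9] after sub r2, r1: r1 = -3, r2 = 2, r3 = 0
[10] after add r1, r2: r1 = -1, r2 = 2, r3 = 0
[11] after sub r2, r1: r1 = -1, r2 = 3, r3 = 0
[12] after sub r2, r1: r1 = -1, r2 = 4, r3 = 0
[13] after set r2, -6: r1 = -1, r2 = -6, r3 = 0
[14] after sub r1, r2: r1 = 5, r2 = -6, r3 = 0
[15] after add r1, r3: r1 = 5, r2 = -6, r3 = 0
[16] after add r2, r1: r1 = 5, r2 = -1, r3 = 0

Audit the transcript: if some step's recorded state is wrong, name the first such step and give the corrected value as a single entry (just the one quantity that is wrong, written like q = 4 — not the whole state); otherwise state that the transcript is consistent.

step 1: r2 = 5 -> verified
step 2: r2 = 5 - 3 = 2 -> same as recorded
step 3: r3 = -1 - 2 = -3 -> confirmed correct
step 4: r3 = -3 + 3 = 0 -> confirmed correct
step 5: r1 = 3 - 0 = 3 -> consistent with the transcript
step 6: r2 = 2 - 3 = -1 -> same as recorded
step 7: r1 = 3 + 0 = 3 -> agrees with the transcript
step 8: r1 = -(3) = -3 -> exactly as logged
step 9: r2 = -1 - -3 = 2 -> matches
step 10: r1 = -3 + 2 = -1 -> matches
step 11: r2 = 2 - -1 = 3 -> matches
step 12: r2 = 3 - -1 = 4 -> confirmed correct
step 13: r2 = -6 -> exactly as logged
step 14: r1 = -1 - -6 = 5 -> agrees with the transcript
step 15: r1 = 5 + 0 = 5 -> in agreement
step 16: r2 = -6 + 5 = -1 -> same as recorded
Nothing is out of place; the run is error-free.

no error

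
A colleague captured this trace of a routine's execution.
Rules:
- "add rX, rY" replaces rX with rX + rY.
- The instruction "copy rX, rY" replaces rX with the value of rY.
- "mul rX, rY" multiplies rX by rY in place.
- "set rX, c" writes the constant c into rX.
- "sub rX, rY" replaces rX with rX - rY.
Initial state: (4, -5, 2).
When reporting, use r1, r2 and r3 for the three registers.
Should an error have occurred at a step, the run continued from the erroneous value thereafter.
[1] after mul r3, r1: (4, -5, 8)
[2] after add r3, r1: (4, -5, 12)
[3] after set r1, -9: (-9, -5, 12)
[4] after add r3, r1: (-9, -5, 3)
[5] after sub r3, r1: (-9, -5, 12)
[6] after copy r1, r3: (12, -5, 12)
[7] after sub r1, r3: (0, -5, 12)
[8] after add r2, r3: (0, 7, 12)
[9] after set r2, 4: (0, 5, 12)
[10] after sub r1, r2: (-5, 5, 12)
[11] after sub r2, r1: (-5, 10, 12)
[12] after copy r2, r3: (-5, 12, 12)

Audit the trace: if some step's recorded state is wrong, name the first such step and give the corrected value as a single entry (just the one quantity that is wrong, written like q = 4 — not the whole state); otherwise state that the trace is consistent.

1. r3 = 2 * 4 = 8 (agrees with the trace)
2. r3 = 8 + 4 = 12 (matches)
3. r1 = -9 (verified)
4. r3 = 12 + -9 = 3 (in agreement)
5. r3 = 3 - -9 = 12 (in agreement)
6. r1 = 12 (same as recorded)
7. r1 = 12 - 12 = 0 (verified)
8. r2 = -5 + 12 = 7 (matches)
9. r2 = 4 (a discrepancy with the trace)
Step 9 is the first one off; corrected, r2 = 4.

step 9, r2 = 4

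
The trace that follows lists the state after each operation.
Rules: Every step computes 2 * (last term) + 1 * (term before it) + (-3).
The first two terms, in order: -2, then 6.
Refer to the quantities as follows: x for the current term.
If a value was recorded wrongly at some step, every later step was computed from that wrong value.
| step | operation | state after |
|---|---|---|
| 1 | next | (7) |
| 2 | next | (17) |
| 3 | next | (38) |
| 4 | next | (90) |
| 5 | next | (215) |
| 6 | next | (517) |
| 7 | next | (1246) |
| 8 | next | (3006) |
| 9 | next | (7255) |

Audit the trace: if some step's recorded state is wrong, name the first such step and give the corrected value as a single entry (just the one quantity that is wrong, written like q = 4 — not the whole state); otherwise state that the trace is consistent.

no error

step 1: x = 2*(6) + (1)*(-2) + (-3) = 7 -> in agreement
step 2: x = 2*(7) + (1)*(6) + (-3) = 17 -> agrees with the trace
step 3: x = 2*(17) + (1)*(7) + (-3) = 38 -> exactly as logged
step 4: x = 2*(38) + (1)*(17) + (-3) = 90 -> in agreement
step 5: x = 2*(90) + (1)*(38) + (-3) = 215 -> exactly as logged
step 6: x = 2*(215) + (1)*(90) + (-3) = 517 -> exactly as logged
step 7: x = 2*(517) + (1)*(215) + (-3) = 1246 -> checks out
step 8: x = 2*(1246) + (1)*(517) + (-3) = 3006 -> same as recorded
step 9: x = 2*(3006) + (1)*(1246) + (-3) = 7255 -> verified
Each recorded entry agrees with the recomputation.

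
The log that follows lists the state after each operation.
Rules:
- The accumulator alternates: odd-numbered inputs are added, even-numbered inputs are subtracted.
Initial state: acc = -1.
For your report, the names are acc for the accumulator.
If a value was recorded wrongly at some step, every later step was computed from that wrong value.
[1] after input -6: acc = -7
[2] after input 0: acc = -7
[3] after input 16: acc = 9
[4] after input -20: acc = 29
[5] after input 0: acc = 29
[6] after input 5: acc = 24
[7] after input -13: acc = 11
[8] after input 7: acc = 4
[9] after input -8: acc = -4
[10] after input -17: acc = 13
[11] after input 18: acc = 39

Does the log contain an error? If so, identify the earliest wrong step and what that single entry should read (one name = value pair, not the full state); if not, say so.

step 11, acc = 31

1. acc = -1 + -6 = -7 (checks out)
2. acc = -7 - 0 = -7 (no discrepancy)
3. acc = -7 + 16 = 9 (exactly as logged)
4. acc = 9 - -20 = 29 (same as recorded)
5. acc = 29 + 0 = 29 (checks out)
6. acc = 29 - 5 = 24 (checks out)
7. acc = 24 + -13 = 11 (checks out)
8. acc = 11 - 7 = 4 (in agreement)
9. acc = 4 + -8 = -4 (same as recorded)
10. acc = -4 - -17 = 13 (in agreement)
11. acc = 13 + 18 = 31 (the log has a different value)
That makes step 11 the first incorrect line — acc = 31 is what it should show.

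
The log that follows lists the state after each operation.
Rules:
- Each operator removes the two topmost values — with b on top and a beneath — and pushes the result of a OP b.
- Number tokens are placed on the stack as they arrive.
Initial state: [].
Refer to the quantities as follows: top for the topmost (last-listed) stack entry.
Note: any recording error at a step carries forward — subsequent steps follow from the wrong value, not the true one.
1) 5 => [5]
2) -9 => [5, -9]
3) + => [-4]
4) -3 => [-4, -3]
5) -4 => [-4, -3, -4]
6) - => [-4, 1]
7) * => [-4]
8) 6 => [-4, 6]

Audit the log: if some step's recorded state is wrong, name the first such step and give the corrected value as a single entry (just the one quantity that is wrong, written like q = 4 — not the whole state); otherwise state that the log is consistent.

Recomputing the run from the initial state:
step 1: [5]
step 2: [5, -9]
step 3: [-4]
step 4: [-4, -3]
step 5: [-4, -3, -4]
step 6: [-4, 1]
step 7: [-4]
step 8: [-4, 6]
This matches the log at every step.

no error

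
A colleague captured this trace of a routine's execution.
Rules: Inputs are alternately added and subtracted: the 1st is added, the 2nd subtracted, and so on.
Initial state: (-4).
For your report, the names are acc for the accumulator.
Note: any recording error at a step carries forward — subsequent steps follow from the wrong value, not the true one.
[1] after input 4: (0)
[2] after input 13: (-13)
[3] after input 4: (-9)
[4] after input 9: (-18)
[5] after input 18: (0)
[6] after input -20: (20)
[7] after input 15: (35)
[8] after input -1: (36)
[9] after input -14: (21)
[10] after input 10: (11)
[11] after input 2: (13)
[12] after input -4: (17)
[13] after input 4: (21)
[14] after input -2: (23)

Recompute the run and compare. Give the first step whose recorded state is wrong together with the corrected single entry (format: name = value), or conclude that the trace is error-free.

Step 1: acc = -4 + 4 = 0 — matches.
Step 2: acc = 0 - 13 = -13 — exactly as logged.
Step 3: acc = -13 + 4 = -9 — agrees with the trace.
Step 4: acc = -9 - 9 = -18 — consistent with the trace.
Step 5: acc = -18 + 18 = 0 — agrees with the trace.
Step 6: acc = 0 - -20 = 20 — in agreement.
Step 7: acc = 20 + 15 = 35 — checks out.
Step 8: acc = 35 - -1 = 36 — in agreement.
Step 9: acc = 36 + -14 = 22 — the entry is off here.
Conclusion: step 9 carries the first error; the entry should be acc = 22.

step 9, acc = 22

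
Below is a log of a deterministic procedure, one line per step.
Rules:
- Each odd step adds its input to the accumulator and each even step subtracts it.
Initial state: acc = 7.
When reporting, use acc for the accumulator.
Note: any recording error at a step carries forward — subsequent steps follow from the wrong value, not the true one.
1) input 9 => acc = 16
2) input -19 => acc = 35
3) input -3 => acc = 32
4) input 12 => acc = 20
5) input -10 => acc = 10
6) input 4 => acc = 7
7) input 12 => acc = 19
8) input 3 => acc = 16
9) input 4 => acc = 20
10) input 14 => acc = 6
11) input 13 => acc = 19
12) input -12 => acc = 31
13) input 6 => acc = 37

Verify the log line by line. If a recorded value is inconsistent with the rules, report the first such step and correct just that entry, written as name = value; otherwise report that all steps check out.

1. acc = 7 + 9 = 16 (no discrepancy)
2. acc = 16 - -19 = 35 (no discrepancy)
3. acc = 35 + -3 = 32 (consistent with the log)
4. acc = 32 - 12 = 20 (no discrepancy)
5. acc = 20 + -10 = 10 (exactly as logged)
6. acc = 10 - 4 = 6 (not what was recorded)
The earliest wrong entry is at step 6: it should read acc = 6.

step 6, acc = 6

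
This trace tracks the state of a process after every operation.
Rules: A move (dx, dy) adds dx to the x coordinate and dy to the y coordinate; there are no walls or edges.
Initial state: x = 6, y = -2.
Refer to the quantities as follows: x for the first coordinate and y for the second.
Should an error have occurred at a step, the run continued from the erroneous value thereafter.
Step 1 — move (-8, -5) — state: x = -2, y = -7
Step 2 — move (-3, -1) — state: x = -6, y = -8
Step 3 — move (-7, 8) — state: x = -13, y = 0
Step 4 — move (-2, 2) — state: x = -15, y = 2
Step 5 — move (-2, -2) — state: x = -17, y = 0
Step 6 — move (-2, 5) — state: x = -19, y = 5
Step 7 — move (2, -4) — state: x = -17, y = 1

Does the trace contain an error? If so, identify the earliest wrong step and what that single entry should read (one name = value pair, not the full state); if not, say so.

step 2, x = -5

1. x = 6 + (-8) = -2, y = -2 + (-5) = -7 (verified)
2. x = -2 + (-3) = -5, y = -7 + (-1) = -8 (first mismatch against the trace)
First incorrect step: 2; the correct value is x = -5.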